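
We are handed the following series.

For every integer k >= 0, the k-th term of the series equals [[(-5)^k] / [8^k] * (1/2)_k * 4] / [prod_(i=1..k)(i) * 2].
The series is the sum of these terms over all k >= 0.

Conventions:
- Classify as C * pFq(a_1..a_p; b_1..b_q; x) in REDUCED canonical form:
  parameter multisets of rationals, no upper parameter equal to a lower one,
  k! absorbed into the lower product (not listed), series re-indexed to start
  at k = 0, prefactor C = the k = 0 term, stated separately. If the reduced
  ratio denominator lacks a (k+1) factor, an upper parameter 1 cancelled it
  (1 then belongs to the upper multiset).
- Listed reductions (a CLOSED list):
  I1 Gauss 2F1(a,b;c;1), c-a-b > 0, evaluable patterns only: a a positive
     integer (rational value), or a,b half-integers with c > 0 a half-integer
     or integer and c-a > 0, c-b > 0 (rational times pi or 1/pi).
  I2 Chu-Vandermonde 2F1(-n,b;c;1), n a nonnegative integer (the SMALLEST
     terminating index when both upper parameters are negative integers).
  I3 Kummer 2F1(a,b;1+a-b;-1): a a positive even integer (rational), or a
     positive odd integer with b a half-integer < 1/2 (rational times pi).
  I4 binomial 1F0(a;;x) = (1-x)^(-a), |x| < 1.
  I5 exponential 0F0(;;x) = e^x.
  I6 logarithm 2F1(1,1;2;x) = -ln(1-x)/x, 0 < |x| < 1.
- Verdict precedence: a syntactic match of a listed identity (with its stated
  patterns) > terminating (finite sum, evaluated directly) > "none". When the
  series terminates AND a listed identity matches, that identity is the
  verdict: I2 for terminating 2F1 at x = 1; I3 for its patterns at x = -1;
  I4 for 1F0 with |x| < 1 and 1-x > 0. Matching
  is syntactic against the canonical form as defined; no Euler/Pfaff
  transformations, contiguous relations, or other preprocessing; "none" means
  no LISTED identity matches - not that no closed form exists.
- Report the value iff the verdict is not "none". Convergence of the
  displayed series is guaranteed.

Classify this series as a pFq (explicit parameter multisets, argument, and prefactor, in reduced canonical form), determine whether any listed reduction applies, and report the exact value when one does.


First insight: t_0 being 2, the constant factors (C = 2) combine into one prefactor.
Adjacent-term ratio: r(k) = (-5/8) * (k+1/2) / [(k+1)] - rational in k. x = (-5/8); t_0 = 2; negate the roots.

At argument -5/8: a 1F0 with upper {1/2}, lower {-}, scaled by C = 2. Verdict: the I4 binomial reduction applies (the 1F0 binomial series: exponent -1/2, x = -5/8). Its exact value is 2 * (13/8)^(-1/2).


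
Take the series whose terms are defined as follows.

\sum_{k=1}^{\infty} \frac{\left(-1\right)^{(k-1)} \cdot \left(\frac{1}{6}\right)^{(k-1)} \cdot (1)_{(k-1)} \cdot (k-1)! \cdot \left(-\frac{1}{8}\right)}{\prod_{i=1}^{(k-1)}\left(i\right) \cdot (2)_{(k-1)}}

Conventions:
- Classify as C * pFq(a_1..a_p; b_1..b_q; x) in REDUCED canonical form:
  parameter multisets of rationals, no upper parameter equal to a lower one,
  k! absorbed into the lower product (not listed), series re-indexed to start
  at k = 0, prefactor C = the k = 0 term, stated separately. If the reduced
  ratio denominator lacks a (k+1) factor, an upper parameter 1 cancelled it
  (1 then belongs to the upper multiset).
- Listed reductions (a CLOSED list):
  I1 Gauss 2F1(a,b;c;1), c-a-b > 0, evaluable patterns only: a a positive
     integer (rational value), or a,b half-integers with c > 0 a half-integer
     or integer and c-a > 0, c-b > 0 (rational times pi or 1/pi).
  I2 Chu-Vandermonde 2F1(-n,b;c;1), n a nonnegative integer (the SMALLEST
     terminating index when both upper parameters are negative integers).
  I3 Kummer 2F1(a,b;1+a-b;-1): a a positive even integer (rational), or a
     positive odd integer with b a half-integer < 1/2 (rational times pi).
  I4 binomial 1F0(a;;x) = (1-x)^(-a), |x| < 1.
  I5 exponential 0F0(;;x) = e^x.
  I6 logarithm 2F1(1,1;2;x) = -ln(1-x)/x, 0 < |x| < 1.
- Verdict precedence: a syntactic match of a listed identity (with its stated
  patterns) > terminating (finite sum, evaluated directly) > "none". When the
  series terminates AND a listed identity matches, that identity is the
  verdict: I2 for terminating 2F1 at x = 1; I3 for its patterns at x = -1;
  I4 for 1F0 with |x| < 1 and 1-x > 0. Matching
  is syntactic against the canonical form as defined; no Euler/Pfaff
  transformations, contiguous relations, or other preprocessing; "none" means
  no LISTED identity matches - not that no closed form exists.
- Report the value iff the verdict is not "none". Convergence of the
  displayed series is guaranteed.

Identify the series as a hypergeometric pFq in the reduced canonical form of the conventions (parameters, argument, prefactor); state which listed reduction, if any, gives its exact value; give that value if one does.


This is -\frac{1}{8} * 2F1(1, 1; 2; -\frac{1}{6}) in reduced canonical form. Verdict: this is the logarithmic series (I6) (the logarithm: parameters (1,1;2), x = -\frac{1}{6}). Sum: \left(-\frac{3}{4}\right) \cdot \ln\left(\frac{7}{6}\right).

The tell: t_0 being -\frac{1}{8}, the product of the first k integers (C = -1/8, x = -1/6) is k!.
Adjacent-term ratio: r(k) = -\frac{1}{6} * (k+1) (k+1) / [(k+2) (k+1)] ; factor over Q: parameters, x = -\frac{1}{6}, and C = -\frac{1}{8}.


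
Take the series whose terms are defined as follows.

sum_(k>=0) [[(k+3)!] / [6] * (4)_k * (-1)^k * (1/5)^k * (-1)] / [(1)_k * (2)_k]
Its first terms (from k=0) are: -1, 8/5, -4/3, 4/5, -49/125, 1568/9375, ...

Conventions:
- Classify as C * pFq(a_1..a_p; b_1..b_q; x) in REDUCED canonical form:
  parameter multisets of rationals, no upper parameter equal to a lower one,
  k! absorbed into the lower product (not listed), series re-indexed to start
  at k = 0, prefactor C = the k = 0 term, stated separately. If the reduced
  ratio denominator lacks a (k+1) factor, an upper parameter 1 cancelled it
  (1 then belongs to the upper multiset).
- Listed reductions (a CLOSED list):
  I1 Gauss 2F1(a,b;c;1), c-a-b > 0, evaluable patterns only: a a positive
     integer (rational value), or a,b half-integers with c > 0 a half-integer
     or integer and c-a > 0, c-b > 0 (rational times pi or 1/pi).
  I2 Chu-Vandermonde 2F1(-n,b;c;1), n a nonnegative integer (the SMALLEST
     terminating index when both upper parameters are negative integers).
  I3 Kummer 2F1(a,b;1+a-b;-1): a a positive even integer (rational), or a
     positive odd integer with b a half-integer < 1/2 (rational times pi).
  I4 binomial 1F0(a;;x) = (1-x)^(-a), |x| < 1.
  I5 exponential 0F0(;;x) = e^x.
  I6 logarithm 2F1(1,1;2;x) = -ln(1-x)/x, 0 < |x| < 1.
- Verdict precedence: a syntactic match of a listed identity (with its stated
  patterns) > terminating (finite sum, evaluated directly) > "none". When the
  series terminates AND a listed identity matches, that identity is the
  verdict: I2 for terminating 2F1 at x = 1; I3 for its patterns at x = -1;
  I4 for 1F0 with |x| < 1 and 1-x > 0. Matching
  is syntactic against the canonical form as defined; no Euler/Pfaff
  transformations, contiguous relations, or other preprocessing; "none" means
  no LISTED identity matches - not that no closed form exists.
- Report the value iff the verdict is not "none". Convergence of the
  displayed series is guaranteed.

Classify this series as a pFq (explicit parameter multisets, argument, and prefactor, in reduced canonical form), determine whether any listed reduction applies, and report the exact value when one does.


With C = -1: the canonical form is 2F1(4, 4; 2; -1/5). Verdict: no listed reduction: x = -1/5 and upper {4, 4} fail every I1-I6 pattern.

Key step: t_0 being -1, the (-1)^k factor (prefactor -1) folds into the argument's sign.
Ratio: r(k) = (-1/5) * (k+4) (k+4) / [(k+2) (k+1)] ; factor over Q: parameters, x = (-1/5), and C = -1.


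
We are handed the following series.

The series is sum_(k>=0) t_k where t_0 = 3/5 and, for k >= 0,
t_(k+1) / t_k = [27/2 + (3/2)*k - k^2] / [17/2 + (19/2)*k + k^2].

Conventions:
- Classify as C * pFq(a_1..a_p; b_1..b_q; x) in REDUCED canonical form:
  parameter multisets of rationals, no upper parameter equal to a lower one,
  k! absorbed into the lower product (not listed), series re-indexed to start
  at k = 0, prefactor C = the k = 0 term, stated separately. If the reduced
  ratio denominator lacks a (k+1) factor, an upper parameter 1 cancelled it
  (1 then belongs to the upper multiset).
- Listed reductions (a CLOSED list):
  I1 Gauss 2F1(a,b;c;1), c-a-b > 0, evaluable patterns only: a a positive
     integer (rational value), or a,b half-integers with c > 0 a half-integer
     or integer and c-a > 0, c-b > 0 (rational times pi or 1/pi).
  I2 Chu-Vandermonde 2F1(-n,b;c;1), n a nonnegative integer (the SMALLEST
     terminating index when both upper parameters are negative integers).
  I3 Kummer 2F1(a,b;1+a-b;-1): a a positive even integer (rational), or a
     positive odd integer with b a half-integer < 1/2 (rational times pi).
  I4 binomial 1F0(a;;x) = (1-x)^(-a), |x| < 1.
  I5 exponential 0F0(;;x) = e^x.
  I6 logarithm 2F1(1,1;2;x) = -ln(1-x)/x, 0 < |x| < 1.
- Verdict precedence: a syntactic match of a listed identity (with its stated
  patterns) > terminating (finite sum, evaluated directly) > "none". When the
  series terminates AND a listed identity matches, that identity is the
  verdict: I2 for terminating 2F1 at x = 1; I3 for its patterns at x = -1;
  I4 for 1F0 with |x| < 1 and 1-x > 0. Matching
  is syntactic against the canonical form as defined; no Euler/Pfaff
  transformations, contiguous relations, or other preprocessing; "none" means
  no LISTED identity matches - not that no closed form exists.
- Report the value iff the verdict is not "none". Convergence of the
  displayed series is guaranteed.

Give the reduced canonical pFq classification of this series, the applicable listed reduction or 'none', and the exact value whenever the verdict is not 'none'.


With C = 3/5: the canonical form is 2F1(-9/2, 3; 17/2; -1). Verdict: this is the Kummer evaluation I3 (x = -1; c = 17/2 equals 1+a-b for upper {-9/2, 3}: listed pattern). Sum: (27027/32768) * pi.

Key observation: from the first term 3/5: roots of the ratio polynomials (C = 3/5) are the negated parameters.
Ratio: r(k) = (-1) * (k-9/2) (k+3) / [(k+17/2) (k+1)] - rational in k, leading ratio (-1); with t_0 = 3/5, classification follows.


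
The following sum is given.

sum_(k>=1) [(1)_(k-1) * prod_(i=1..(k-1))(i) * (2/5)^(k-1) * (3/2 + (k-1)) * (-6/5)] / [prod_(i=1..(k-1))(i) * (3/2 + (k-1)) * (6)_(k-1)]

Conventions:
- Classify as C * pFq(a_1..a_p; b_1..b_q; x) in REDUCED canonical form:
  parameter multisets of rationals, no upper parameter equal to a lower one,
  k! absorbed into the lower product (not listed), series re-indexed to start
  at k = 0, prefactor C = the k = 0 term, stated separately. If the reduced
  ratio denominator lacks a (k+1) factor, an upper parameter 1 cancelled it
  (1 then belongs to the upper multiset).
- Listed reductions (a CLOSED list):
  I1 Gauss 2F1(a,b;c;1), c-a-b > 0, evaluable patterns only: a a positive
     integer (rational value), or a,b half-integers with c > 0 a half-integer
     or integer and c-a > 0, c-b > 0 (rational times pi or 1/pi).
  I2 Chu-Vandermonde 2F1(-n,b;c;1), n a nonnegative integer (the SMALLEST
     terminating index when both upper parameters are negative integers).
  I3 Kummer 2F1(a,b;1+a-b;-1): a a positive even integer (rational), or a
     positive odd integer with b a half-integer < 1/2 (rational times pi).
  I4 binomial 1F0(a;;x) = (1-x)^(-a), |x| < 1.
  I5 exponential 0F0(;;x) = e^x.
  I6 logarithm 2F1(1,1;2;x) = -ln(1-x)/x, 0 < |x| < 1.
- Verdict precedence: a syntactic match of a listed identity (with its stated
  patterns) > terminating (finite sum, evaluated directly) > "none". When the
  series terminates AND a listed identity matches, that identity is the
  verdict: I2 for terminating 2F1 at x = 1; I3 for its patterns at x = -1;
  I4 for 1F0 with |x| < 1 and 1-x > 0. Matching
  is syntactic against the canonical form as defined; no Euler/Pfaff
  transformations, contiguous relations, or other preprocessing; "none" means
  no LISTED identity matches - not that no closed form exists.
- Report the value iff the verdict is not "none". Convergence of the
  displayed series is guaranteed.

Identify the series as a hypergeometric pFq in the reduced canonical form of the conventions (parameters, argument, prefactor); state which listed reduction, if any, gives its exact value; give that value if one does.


Classification (C = -6/5): 2F1 with upper {1, 1}, lower {6}, argument x = 2/5. Verdict: none. Every listed pattern misses the 2F1 form at 2/5, upper {1, 1}.

The tell: t_0 being -6/5, the product of the first k integers (C = -6/5) is k!.
Adjacent-term ratio: r(k) = (2/5) * (k+1) (k+1) / [(k+6) (k+1)] ; factor over Q: parameters, x = (2/5), and C = -6/5.


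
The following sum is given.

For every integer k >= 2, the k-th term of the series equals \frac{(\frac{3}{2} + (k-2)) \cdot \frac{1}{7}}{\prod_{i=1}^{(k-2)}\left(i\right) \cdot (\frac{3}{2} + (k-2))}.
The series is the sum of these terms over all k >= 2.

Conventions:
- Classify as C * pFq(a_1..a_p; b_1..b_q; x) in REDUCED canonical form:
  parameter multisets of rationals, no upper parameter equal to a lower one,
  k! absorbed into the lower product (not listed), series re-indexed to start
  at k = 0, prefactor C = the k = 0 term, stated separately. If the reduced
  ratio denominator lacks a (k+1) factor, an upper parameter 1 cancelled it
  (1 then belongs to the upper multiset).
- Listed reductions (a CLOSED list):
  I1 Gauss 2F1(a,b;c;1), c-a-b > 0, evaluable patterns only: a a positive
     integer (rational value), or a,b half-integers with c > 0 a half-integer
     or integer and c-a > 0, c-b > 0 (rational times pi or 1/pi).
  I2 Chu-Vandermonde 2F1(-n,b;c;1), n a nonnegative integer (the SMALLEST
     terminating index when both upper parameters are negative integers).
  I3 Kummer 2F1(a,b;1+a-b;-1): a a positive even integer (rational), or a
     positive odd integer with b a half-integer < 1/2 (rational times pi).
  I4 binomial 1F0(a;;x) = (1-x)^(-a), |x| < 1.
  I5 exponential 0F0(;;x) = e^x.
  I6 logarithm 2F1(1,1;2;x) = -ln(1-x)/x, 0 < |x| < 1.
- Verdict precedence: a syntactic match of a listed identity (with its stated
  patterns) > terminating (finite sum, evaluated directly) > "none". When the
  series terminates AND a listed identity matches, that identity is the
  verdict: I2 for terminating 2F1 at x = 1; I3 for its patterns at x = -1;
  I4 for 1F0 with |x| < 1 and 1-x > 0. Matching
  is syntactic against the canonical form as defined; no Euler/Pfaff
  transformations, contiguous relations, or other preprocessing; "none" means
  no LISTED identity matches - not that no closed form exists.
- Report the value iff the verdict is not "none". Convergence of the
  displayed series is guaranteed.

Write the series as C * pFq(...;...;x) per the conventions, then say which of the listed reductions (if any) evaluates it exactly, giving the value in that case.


With C = \frac{1}{7}: the canonical form is 0F0(-; -; 1). Verdict (x = 1): the I5 exponential reduction applies (the 0F0 exponential series at x = 1). Value: \frac{1}{7} \cdot e^{1}.

Structural cue: t_0 = \frac{1}{7} here, and the product of the first k integers (C = 1/7, x = 1) is k!.
Consecutive-term ratio: r(k) = 1 * 1 / [(k+1)] - rational in k. x = 1; t_0 = \frac{1}{7}; negate the roots.


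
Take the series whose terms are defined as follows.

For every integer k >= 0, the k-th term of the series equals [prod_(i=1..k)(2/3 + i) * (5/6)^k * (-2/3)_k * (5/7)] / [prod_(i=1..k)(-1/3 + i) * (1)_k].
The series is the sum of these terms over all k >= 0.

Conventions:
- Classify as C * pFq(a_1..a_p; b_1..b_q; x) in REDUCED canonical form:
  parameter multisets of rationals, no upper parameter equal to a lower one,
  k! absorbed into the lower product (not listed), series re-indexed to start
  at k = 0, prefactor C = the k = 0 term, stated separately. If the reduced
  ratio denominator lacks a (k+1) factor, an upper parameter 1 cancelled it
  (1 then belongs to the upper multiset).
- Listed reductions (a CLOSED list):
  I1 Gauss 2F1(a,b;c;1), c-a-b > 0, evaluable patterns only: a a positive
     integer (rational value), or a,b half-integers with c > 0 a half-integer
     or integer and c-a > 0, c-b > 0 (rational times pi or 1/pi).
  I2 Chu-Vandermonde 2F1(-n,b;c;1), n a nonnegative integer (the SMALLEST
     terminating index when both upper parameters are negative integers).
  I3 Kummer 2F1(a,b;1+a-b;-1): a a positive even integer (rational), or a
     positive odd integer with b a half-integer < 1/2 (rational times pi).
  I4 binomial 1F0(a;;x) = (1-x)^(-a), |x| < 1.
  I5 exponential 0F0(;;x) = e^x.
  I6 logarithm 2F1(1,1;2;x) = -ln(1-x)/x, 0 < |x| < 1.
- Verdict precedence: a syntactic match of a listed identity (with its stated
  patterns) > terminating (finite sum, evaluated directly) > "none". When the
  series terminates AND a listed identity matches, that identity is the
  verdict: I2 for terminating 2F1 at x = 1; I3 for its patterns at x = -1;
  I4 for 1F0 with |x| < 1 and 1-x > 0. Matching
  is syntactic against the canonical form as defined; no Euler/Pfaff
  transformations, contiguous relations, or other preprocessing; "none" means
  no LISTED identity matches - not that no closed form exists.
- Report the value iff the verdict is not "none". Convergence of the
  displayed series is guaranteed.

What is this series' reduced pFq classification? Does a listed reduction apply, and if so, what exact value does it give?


With C = 5/7: the canonical form is 2F1(-2/3, 5/3; 2/3; 5/6). Verdict: no listed reduction: x = 5/6 and upper {-2/3, 5/3} fail every I1-I6 pattern.

Key step: from the first term 5/7: the lower running product (C = 5/7) is a rising factorial.
Step ratio: r(k) = (5/6) * (k-2/3) (k+5/3) / [(k+2/3) (k+1)] - rational; roots negated = parameters, x = (5/6), C = 5/7.


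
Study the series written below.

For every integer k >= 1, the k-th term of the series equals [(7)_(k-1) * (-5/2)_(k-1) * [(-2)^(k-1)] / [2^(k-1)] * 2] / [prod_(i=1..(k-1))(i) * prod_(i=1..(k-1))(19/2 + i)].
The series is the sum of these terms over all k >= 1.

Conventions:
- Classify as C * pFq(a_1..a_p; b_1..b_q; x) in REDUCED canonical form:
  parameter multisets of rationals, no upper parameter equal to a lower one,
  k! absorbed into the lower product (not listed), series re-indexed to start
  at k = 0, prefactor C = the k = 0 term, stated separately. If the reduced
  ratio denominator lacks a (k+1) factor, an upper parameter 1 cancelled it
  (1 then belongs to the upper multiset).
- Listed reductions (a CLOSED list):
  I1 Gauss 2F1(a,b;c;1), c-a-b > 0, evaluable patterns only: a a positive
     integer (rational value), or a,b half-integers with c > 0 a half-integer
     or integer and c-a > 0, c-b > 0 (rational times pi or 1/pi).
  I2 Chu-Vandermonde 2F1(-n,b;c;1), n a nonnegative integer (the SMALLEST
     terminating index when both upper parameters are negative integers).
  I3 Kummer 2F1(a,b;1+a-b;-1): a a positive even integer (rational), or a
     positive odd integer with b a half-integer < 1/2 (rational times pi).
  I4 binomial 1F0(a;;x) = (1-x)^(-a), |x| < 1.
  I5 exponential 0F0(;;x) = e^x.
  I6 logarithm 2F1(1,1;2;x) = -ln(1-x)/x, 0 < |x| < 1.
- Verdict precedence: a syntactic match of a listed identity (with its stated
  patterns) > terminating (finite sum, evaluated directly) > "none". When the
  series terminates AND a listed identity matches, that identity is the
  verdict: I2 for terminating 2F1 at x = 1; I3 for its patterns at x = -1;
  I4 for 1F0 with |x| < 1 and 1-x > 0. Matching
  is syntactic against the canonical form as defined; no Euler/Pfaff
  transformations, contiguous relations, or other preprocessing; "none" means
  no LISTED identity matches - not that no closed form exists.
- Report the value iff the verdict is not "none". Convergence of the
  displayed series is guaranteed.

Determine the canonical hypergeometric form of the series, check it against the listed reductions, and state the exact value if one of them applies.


The tell: with t_0 = 2, the lower running product (prefactor 2) is a rising factorial.
Step ratio: r(k) = (-1) * (k-5/2) (k+7) / [(k+21/2) (k+1)] - rational in k, leading ratio (-1); with t_0 = 2, classification follows.

Canonical form: C = 2 times 2F1 with upper {-5/2, 7}, lower {21/2}, x = -1. Verdict at x = -1: Kummer's theorem (I3) matches (x = -1; c = 21/2 equals 1+a-b for upper {-5/2, 7}: listed pattern). Exact value: (4849845/2097152) * pi.


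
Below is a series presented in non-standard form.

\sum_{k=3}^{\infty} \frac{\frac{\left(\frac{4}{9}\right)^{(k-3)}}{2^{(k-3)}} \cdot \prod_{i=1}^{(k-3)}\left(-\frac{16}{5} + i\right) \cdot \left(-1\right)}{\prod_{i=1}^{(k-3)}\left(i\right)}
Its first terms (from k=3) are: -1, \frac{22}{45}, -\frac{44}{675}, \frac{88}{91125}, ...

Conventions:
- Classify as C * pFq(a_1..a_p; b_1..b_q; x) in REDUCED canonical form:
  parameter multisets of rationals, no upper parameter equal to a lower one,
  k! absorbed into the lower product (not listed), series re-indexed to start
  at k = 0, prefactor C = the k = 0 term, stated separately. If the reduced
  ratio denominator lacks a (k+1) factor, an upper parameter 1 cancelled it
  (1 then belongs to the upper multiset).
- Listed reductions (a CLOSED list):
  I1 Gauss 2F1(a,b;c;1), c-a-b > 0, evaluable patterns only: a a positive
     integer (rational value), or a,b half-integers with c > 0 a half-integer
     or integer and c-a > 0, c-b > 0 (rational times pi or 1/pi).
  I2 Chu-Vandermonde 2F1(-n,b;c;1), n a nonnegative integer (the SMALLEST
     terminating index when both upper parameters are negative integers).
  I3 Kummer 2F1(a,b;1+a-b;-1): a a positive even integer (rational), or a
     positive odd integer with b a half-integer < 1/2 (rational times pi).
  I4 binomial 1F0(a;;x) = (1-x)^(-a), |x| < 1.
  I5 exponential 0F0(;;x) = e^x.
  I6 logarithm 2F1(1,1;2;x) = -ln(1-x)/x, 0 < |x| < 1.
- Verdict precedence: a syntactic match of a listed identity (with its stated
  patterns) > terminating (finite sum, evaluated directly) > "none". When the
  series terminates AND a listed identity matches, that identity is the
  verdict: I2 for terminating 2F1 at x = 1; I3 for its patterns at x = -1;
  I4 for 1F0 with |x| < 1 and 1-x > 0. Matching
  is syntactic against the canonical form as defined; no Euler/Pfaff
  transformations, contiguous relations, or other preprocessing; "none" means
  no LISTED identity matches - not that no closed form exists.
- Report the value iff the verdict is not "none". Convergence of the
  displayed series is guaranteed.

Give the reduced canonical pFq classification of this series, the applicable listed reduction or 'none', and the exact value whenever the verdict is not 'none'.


At argument \frac{2}{9}: a 1F0 with upper {-\frac{11}{5}}, lower {-}, scaled by C = -1. Verdict: the I4 binomial reduction applies (the 1F0 binomial series: exponent 11/5, x = \frac{2}{9}). Hence: \left(-1\right) \cdot \left(\frac{7}{9}\right)^{\frac{11}{5}}.

Key step: t_0 being -1, the two k-th powers (C = -1) combine into one argument.
Adjacent-term ratio: r(k) = \frac{2}{9} * (k-\frac{11}{5}) / [(k+1)] - rational; roots negated = parameters, x = \frac{2}{9}, C = -1.


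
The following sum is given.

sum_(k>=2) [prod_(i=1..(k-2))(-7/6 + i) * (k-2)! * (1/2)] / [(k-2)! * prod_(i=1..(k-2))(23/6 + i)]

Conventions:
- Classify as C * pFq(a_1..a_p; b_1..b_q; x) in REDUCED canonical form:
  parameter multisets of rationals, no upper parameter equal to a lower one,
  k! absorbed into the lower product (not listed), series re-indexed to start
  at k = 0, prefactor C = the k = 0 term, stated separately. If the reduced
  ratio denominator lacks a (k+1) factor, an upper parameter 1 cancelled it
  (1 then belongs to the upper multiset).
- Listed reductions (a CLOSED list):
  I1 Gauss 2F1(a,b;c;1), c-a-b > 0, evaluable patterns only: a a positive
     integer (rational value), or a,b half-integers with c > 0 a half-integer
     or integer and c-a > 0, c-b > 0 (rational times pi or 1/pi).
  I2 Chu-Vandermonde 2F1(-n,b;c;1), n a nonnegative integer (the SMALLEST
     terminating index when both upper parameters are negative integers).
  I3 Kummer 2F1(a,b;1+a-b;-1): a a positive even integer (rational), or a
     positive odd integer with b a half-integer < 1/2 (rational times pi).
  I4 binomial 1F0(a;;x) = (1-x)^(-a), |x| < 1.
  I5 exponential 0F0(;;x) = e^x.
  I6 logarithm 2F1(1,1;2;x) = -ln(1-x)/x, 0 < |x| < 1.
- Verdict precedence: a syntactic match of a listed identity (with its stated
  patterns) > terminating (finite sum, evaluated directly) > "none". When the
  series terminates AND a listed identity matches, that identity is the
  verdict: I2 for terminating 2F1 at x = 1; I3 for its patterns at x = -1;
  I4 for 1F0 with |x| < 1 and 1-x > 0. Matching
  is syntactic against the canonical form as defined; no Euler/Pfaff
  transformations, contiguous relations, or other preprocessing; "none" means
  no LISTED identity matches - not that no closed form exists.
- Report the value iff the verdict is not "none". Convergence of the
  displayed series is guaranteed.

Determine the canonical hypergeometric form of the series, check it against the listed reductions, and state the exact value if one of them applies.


First insight: from the first term 1/2: the factorial ratio (prefactor 1/2) (k+a-1)!/(a-1)! is a rising factorial (a)_k.
Consecutive-term ratio: r(k) = 1 * (k-1/6) (k+1) / [(k+29/6) (k+1)] - rational in k. x = 1; t_0 = 1/2; negate the roots.

Prefactor 1/2, argument 1: 2F1 with upper {-1/6, 1} over lower {29/6}. Verdict: Gauss's theorem (I1) matches (x = 1: the Gamma ratio telescopes since c-a-b = 4 > 0 and a = 1 in Z>0). Sum: 23/48.


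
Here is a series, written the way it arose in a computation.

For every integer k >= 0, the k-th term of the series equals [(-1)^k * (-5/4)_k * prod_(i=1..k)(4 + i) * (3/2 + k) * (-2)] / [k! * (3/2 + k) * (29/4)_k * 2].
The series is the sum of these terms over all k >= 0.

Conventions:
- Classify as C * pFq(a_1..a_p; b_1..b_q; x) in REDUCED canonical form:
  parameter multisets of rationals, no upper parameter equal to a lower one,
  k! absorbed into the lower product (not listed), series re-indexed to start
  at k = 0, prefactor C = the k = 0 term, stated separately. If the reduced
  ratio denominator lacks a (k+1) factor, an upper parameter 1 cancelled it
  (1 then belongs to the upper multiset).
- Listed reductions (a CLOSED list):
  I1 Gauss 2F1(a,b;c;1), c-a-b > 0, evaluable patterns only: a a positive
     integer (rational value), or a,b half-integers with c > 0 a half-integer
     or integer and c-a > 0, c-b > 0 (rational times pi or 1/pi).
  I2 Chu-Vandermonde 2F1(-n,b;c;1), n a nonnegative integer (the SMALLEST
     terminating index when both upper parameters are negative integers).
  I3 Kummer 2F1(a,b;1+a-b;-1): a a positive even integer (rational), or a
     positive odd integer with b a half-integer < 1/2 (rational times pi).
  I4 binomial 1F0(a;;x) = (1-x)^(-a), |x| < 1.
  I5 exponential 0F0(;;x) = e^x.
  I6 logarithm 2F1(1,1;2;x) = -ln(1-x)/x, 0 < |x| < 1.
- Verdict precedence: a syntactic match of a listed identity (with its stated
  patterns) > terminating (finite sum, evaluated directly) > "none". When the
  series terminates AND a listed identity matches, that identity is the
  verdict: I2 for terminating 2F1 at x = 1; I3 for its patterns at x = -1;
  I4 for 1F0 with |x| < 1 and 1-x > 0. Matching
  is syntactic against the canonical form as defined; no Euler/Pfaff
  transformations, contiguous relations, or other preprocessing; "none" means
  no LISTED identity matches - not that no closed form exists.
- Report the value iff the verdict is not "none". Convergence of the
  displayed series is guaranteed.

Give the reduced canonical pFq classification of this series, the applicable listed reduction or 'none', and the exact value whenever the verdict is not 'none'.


Key step: from the first term -1: the factor k + 3/2 cancels (top and bottom), leaving C = -1.
Adjacent-term ratio: r(k) = (-1) * (k-5/4) (k+5) / [(k+29/4) (k+1)] - rational in k. x = (-1); t_0 = -1; negate the roots.

x = -1 here; the reduced form reads 2F1, upper {-5/4, 5}, lower {29/4}, C = -1. Verdict: none - at argument -1 the multisets {-5/4, 5} ; {29/4} match no listed identity.


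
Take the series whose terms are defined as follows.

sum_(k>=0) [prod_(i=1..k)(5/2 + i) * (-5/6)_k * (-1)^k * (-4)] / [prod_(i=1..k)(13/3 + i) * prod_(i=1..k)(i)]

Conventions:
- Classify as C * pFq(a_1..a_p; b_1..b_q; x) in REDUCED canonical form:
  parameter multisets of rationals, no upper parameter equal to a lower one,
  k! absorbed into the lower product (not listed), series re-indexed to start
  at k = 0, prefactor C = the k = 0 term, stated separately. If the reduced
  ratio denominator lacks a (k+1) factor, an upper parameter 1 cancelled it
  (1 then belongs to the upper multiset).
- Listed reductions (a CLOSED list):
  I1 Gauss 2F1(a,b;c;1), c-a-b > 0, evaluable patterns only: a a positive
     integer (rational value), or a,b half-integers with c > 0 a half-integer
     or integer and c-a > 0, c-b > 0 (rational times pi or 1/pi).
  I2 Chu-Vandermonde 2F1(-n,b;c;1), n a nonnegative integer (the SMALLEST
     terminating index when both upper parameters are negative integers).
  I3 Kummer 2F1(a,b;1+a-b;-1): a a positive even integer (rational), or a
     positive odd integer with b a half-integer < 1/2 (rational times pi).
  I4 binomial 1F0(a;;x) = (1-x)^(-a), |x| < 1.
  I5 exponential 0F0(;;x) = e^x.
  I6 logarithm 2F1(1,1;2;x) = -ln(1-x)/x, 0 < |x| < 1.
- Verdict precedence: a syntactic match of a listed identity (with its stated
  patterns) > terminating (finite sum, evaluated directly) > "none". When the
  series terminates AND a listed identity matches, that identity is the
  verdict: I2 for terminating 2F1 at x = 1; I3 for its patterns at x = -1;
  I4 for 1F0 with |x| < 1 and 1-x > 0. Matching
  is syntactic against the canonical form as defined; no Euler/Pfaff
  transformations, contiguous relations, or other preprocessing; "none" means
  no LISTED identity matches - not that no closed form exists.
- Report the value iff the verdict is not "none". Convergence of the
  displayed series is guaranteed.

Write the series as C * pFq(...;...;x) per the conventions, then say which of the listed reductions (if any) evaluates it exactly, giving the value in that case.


With C = -4: the canonical form is 2F1(-5/6, 7/2; 16/3; -1). Verdict: none - this 2F1 at x = -1 matches no listed pattern, and upper {-5/6, 7/2} holds no stopper.

Structural cue: x = (-1) and the lower running product (C = -4, x = -1) is a rising factorial.
Consecutive-term ratio: r(k) = (-1) * (k-5/6) (k+7/2) / [(k+16/3) (k+1)] - poly over poly, x = (-1) from leading terms; C = -4 at k = 0.


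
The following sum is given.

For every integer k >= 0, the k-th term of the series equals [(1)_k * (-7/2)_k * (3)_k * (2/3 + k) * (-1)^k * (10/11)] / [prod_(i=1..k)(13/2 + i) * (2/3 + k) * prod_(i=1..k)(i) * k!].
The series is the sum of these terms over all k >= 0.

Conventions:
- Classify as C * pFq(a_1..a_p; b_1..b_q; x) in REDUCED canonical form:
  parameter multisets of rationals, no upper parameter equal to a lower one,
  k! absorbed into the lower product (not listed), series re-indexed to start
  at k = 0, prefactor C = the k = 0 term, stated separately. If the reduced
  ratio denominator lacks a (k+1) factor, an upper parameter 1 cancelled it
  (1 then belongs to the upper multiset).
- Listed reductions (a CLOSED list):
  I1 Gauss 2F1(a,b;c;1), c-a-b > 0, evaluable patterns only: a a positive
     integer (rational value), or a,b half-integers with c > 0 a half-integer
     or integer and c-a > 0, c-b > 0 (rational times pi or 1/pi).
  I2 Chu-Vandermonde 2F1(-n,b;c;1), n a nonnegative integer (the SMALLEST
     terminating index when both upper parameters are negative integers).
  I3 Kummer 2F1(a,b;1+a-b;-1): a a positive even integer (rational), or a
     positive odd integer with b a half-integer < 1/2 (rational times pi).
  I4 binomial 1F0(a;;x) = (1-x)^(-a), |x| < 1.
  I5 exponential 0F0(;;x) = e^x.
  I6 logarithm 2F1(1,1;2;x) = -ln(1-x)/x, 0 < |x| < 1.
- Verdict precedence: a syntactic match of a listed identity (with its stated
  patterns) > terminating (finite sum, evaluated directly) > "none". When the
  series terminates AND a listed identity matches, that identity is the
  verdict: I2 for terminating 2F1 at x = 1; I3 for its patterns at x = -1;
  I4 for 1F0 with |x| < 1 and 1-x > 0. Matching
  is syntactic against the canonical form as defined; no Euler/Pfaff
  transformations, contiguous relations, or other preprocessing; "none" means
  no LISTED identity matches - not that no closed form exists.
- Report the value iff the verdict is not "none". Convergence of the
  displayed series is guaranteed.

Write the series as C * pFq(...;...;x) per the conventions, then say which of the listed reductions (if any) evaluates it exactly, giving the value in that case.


The series (x = -1) is 2F1: upper {-7/2, 3}, lower {15/2}, prefactor 10/11. Verdict (x = -1): Kummer (I3) applies (x = -1; c = 15/2 equals 1+a-b for upper {-7/2, 3}: listed pattern). Its exact value is (4095/4096) * pi.

Key step: t_0 = 10/11 here, and k + 2/3 divides numerator and denominator alike; C = 10/11 after cancelling.
Ratio: r(k) = (-1) * (k-7/2) (k+3) / [(k+15/2) (k+1)] - poly over poly, x = (-1) from leading terms; C = 10/11 at k = 0.


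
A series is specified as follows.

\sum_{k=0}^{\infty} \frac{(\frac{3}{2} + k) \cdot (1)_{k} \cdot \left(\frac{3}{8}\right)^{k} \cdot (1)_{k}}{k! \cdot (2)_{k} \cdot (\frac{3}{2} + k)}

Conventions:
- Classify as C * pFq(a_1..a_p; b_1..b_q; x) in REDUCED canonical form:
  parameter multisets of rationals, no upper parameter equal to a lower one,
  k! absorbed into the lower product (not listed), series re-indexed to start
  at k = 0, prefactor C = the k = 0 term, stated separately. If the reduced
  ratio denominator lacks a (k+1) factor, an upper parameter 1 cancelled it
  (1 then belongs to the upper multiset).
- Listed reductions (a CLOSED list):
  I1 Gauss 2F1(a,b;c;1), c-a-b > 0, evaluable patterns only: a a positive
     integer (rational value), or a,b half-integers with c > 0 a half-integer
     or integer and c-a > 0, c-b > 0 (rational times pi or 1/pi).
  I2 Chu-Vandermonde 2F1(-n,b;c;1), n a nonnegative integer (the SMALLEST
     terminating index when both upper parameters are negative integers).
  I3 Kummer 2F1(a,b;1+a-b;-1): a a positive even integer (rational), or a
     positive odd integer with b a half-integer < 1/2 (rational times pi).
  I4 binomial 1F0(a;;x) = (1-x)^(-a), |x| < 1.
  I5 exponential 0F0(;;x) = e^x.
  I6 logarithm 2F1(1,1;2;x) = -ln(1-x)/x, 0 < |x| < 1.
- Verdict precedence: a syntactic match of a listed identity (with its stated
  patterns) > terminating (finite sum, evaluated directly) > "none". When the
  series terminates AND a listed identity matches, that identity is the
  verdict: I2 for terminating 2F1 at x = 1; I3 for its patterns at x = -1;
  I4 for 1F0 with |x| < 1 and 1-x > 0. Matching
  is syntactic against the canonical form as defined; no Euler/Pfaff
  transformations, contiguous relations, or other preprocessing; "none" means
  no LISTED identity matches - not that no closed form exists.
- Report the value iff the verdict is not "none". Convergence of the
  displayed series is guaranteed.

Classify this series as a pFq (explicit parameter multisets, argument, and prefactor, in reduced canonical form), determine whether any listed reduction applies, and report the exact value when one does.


With C = 1: the canonical form is 2F1(1, 1; 2; \frac{3}{8}). Verdict: logarithm (I6) applies (the logarithm: parameters (1,1;2), x = \frac{3}{8}). Value: \left(-\frac{8}{3}\right) \cdot \ln\left(\frac{5}{8}\right).

Structural cue: from the first term 1: the factor k + 3/2 cancels (top and bottom), leaving C = 1.
Step ratio: r(k) = \frac{3}{8} * (k+1) (k+1) / [(k+2) (k+1)] - poly over poly, x = \frac{3}{8} from leading terms; C = 1 at k = 0.


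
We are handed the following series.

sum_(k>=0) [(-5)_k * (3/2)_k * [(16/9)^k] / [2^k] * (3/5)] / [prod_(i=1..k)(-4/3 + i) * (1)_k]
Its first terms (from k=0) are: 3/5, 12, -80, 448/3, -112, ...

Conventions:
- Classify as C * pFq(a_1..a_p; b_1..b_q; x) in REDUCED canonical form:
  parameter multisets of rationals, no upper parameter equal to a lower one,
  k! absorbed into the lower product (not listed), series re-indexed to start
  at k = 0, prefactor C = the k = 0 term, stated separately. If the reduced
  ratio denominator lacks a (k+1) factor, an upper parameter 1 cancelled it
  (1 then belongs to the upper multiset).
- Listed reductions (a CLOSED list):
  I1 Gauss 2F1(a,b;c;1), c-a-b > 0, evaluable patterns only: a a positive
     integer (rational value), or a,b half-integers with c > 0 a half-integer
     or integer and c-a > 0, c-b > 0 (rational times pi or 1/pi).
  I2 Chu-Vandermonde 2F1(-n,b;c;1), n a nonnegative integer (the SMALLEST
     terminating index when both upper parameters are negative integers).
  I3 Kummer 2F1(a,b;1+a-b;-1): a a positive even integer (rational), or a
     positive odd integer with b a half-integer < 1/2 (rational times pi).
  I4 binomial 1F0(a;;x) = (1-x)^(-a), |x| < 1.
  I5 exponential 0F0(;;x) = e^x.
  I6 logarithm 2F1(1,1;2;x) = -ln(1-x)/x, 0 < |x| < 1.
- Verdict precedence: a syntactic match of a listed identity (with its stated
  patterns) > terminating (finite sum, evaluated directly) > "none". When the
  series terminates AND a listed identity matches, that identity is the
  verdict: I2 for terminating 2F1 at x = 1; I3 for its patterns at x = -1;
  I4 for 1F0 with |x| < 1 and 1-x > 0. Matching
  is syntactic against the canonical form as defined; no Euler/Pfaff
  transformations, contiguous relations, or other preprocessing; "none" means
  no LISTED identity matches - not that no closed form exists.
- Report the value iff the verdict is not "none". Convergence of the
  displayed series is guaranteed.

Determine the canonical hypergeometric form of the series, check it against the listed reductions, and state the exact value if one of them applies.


With C = 3/5: the canonical form is 2F1(-5, 3/2; -1/3; 8/9). Verdict: terminating at k = 5: the factor (-5)_k kills every later term; summing the 6 survivors is exact. Exact value: -1/5.

Structural cue: from the first term 3/5: the two k-th powers (prefactor 3/5) combine into one argument.
Adjacent-term ratio: r(k) = (8/9) * (k-5) (k+3/2) / [(k-1/3) (k+1)] - rational in k, leading ratio (8/9); with t_0 = 3/5, classification follows.


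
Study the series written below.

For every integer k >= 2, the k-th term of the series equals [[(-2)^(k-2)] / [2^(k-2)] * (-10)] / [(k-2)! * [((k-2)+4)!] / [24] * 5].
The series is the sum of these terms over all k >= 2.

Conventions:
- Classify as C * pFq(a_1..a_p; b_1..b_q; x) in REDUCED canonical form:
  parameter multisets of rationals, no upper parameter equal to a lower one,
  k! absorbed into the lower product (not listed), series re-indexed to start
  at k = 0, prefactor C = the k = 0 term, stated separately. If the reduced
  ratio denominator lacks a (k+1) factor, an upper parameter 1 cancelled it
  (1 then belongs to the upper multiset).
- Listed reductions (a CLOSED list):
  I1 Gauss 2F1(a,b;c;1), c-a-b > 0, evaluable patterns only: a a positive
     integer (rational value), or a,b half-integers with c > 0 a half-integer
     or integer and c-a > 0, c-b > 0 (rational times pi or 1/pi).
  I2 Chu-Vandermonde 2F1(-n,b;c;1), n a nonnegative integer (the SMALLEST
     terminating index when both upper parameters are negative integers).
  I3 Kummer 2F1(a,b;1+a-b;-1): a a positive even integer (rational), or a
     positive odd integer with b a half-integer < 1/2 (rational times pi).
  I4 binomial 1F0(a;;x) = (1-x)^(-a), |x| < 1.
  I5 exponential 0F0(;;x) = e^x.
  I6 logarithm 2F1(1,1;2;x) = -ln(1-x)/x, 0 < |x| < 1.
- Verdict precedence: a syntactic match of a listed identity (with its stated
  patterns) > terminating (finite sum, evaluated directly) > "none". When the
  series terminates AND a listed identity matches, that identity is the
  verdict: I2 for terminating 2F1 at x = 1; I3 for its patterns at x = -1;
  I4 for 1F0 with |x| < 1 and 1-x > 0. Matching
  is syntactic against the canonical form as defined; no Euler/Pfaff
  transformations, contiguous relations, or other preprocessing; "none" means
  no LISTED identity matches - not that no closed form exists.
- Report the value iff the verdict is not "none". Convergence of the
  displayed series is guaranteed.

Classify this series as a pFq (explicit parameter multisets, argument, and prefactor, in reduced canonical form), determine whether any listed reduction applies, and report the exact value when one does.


Reduced: x = -1, 0F1, upper = {-}, lower = {5}, C = -2. Verdict: none. A 0F1 with upper {-} fits none of I1-I6 at x = -1; the sum runs forever.

The tell: x = (-1) and the constant factors (C = -2) combine into one prefactor.
Term ratio: r(k) = (-1) * 1 / [(k+5) (k+1)] ; factor over Q: parameters, x = (-1), and C = -2.
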